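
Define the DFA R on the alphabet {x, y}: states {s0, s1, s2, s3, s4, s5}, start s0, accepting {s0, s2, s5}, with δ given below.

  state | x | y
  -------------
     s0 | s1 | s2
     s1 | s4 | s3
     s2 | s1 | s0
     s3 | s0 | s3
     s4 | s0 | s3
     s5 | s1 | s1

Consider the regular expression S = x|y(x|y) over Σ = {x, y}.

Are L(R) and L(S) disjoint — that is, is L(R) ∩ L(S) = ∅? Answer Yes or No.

No

The string yy is accepted by both R and S.
Hence L(R) ∩ L(S) ≠ ∅.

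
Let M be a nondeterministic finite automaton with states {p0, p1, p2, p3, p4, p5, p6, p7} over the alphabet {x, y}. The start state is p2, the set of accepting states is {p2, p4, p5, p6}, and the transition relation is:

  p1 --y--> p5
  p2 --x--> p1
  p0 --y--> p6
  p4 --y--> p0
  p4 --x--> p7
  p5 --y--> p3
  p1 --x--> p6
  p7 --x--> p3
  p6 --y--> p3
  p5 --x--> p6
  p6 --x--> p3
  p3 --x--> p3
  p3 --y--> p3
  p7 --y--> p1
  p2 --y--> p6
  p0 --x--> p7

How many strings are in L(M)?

The useful subgraph on states {p1, p2, p5, p6} is acyclic, so L(M) is finite; the longest accepting path visits 4 useful states, giving maximum string length 3.
Counting accepting paths from p2 by length: 1 of length 0, 1 of length 1, 2 of length 2, 1 of length 3. Total 5.

5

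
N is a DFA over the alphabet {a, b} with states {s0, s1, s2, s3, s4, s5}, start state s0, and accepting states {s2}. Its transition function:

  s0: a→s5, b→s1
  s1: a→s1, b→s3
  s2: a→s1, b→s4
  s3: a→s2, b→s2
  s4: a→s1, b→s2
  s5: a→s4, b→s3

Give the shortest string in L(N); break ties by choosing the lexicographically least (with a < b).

A breadth-first search from s0 reaches an accepting state first via the path s0 → s5 → s4 → s2 on input aab.
No string of length < 3 is accepted (BFS exhausts all shorter strings without reaching an accepting state), and aab is the lexicographically least accepting string of length 3.

aab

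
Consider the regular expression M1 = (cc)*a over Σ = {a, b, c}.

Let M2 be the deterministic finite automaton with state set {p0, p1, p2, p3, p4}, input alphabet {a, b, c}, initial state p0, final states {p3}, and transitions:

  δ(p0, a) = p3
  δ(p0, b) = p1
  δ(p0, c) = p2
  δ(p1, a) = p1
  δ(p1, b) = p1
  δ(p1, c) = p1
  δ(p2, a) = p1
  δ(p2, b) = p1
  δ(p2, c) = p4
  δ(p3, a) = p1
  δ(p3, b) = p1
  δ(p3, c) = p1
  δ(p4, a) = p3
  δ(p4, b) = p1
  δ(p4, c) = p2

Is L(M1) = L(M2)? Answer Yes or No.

Converting the expression M1 to a DFA (subset construction, then merging equivalent states) gives the minimal DFA with states {r0, r1, r2, r3}, start state r0, accepting states {r1} and transitions r0: a→r1, b→r2, c→r3; r1: a→r2, b→r2, c→r2; r2: a→r2, b→r2, c→r2; r3: a→r2, b→r2, c→r0.
Exploring the product automaton M1 × M2 from the start pair (r0, p0), following both machines on each input symbol, reaches 5 state pairs: (r0, p0), (r1, p3), (r2, p1), (r3, p2), (r0, p4).
M1 accepts in {r1} and M2 accepts in {p3}. In every reachable pair the two components are either both accepting — (r1, p3) — or both non-accepting, so no string is accepted by exactly one of the machines: L(M1) \ L(M2) and L(M2) \ L(M1) are both empty.
Hence every string is accepted by M1 iff it is accepted by M2, and the two languages coincide.

Yes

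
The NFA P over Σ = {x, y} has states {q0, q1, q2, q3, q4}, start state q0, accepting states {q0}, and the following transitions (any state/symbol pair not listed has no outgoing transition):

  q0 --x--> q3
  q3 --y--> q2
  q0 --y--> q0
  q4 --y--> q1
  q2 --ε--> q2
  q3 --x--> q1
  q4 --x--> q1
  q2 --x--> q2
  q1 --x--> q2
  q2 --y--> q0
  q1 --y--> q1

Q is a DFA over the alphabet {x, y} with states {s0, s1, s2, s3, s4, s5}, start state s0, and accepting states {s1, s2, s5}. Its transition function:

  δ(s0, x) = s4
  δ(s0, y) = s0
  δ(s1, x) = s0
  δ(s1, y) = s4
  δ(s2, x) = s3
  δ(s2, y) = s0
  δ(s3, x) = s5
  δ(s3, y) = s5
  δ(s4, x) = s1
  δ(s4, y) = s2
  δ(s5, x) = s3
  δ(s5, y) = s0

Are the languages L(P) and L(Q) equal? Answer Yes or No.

No

The empty string ε is accepted by P but rejected by Q.
So L(P) ≠ L(Q).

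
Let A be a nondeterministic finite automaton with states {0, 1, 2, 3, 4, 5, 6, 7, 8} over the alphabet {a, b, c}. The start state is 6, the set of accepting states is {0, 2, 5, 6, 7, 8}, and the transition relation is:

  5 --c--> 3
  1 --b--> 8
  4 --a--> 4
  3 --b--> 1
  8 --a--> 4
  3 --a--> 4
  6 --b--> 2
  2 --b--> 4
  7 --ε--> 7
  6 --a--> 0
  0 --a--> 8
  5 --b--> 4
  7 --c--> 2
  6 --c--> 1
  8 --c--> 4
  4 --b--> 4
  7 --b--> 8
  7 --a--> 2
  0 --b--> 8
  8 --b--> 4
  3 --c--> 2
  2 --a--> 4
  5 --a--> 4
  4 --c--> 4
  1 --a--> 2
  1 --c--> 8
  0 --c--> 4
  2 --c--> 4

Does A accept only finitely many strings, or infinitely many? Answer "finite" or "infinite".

finite

The useful states (reachable from 6 and able to reach an accepting state) are {0, 1, 2, 6, 8}.
Restricted to these states the transition graph has no cycle, so every accepting path has bounded length and L is finite.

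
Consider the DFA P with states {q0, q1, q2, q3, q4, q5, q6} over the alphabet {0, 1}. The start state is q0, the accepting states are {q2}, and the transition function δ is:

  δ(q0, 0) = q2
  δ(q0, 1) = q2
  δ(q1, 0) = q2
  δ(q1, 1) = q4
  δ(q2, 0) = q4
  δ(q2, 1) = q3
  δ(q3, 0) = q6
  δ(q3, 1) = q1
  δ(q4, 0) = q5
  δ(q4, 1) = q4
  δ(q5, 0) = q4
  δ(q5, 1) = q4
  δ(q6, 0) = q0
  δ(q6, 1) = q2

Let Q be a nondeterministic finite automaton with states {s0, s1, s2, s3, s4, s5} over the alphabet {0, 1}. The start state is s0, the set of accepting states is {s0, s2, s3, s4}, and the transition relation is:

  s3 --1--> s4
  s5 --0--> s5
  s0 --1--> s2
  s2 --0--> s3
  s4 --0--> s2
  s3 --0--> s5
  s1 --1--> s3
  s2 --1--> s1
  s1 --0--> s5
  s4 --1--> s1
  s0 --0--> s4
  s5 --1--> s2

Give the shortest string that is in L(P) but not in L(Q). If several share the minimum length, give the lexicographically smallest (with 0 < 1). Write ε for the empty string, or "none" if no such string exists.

0110

The string 0110 is accepted by P but not by Q.
No shorter string lies in the difference, and 0110 is the lexicographically first length-4 string in L(P) \ L(Q).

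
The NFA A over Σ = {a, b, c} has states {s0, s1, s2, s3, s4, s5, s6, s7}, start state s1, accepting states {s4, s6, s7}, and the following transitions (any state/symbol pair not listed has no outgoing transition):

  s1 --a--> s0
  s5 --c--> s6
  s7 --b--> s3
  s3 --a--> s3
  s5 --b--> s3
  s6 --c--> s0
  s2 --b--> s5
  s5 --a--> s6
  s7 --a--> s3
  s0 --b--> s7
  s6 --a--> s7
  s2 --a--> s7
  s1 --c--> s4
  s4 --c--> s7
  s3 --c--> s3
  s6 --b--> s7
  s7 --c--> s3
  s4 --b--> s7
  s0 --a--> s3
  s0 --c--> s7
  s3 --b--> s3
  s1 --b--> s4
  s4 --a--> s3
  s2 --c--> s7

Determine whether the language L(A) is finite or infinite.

The useful states (reachable from s1 and able to reach an accepting state) are {s0, s1, s4, s7}.
Restricted to these states the transition graph has no cycle, so every accepting path has bounded length and L is finite.

finite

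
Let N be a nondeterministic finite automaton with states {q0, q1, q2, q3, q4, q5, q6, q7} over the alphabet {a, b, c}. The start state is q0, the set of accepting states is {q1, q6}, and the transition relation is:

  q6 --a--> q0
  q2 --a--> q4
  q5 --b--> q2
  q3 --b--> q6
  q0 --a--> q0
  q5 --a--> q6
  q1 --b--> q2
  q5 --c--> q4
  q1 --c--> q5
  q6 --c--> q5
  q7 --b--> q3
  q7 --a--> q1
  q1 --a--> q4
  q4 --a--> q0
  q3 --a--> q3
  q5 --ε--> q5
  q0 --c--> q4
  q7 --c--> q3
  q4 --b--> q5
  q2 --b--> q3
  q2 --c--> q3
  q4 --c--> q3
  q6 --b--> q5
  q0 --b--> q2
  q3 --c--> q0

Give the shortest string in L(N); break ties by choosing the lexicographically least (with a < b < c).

A breadth-first search from q0 reaches an accepting state first via the path q0 → q2 → q3 → q6 on input bbb.
No string of length < 3 is accepted (BFS exhausts all shorter strings without reaching an accepting state), and bbb is the lexicographically least accepting string of length 3.

bbb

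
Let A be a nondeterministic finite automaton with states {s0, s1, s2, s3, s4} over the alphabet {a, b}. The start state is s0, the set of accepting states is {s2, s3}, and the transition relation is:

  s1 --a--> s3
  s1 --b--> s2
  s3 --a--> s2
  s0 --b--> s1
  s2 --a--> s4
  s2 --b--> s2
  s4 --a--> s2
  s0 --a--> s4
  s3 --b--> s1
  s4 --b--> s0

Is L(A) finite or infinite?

infinite

State s2 is reachable from the start and can reach an accepting state, and it lies on the cycle s2 → s2.
Traversing that cycle any number of times yields accepted strings of unbounded length, so the language is infinite.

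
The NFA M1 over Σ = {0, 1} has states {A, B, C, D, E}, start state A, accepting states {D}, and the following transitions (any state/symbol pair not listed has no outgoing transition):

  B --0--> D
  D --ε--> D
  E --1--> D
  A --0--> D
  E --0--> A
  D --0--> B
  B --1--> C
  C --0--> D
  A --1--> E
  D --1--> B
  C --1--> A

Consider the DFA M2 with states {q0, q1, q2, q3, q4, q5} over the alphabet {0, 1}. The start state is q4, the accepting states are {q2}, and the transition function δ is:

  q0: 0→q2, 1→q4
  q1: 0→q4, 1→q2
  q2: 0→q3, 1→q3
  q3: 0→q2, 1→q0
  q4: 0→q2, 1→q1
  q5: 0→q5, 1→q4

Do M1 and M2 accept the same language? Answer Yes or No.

Exploring the product automaton M1 × M2 from the start pair (A, q4), following both machines on each input symbol, reaches 5 state pairs: (A, q4), (D, q2), (E, q1), (B, q3), (C, q0).
M1 accepts in {D} and M2 accepts in {q2}. In every reachable pair the two components are either both accepting — (D, q2) — or both non-accepting, so no string is accepted by exactly one of the machines: L(M1) \ L(M2) and L(M2) \ L(M1) are both empty.
Hence every string is accepted by M1 iff it is accepted by M2, and the two languages coincide.

Yes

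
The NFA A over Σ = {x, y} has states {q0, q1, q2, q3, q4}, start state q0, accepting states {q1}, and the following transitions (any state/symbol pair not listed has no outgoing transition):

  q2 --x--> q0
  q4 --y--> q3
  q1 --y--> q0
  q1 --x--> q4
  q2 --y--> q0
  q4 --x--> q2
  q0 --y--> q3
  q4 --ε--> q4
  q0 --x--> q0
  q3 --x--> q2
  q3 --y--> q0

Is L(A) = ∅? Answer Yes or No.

The states reachable from the start state are {q0, q2, q3}.
None of the accepting states {q1} is reachable, so no string is accepted and L(A) = ∅.

Yes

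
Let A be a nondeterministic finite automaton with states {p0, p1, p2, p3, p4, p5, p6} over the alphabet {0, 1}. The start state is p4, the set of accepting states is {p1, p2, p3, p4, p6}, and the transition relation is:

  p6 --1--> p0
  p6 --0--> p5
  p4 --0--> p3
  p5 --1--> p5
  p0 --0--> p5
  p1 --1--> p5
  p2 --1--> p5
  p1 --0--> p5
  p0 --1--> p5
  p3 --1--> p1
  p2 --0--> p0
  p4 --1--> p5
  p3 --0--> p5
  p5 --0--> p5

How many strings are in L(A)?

The useful subgraph on states {p1, p3, p4} is acyclic, so L(A) is finite; the longest accepting path visits 3 useful states, giving maximum string length 2.
Counting accepting paths from p4 by length: 1 of length 0, 1 of length 1, 1 of length 2. Total 3.

3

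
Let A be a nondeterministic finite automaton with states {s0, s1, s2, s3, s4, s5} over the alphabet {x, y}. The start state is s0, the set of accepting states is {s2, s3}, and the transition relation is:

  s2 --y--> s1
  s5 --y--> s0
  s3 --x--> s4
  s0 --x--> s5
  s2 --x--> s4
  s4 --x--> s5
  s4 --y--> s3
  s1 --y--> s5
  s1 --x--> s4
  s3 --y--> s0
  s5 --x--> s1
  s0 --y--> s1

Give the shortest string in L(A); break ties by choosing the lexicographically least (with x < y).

yxy

A breadth-first search from s0 reaches an accepting state first via the path s0 → s1 → s4 → s3 on input yxy.
No string of length < 3 is accepted (BFS exhausts all shorter strings without reaching an accepting state), and yxy is the lexicographically least accepting string of length 3.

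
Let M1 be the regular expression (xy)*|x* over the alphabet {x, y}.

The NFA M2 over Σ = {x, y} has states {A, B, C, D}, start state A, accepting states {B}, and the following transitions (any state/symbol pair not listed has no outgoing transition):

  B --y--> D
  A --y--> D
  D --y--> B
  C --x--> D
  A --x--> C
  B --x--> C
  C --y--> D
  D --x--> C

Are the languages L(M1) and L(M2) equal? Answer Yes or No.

No

The empty string ε is accepted by M1 but rejected by M2.
So L(M1) ≠ L(M2).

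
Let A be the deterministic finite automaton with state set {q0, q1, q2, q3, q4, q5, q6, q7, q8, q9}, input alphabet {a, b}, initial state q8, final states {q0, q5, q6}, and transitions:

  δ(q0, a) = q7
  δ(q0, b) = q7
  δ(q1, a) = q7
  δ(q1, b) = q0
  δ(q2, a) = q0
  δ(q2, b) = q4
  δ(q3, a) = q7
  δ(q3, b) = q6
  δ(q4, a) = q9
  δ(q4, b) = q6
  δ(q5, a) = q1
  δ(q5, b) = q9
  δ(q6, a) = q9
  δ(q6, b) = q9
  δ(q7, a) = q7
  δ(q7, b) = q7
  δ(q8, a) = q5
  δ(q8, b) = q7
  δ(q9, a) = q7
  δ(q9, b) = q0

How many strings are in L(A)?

3

The useful subgraph on states {q0, q1, q5, q8, q9} is acyclic, so L(A) is finite; the longest accepting path visits 4 useful states, giving maximum string length 3.
Counting accepting paths from q8 by length: 1 of length 1, 2 of length 3. Total 3.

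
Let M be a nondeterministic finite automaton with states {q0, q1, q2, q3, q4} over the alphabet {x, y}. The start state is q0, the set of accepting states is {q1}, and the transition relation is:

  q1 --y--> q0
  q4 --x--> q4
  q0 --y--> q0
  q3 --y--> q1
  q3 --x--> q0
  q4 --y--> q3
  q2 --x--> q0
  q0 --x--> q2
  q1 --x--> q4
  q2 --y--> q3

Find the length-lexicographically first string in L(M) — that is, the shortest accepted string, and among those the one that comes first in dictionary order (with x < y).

A breadth-first search from q0 reaches an accepting state first via the path q0 → q2 → q3 → q1 on input xyy.
No string of length < 3 is accepted (BFS exhausts all shorter strings without reaching an accepting state), and xyy is the lexicographically least accepting string of length 3.

xyy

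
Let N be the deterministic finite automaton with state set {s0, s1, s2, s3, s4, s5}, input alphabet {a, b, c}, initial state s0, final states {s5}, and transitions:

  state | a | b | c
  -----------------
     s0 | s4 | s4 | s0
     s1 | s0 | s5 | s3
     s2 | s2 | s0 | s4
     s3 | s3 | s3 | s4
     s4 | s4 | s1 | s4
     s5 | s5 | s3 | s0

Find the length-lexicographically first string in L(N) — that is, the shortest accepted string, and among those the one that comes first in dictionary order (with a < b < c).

abb

A breadth-first search from s0 reaches an accepting state first via the path s0 → s4 → s1 → s5 on input abb.
No string of length < 3 is accepted (BFS exhausts all shorter strings without reaching an accepting state), and abb is the lexicographically least accepting string of length 3.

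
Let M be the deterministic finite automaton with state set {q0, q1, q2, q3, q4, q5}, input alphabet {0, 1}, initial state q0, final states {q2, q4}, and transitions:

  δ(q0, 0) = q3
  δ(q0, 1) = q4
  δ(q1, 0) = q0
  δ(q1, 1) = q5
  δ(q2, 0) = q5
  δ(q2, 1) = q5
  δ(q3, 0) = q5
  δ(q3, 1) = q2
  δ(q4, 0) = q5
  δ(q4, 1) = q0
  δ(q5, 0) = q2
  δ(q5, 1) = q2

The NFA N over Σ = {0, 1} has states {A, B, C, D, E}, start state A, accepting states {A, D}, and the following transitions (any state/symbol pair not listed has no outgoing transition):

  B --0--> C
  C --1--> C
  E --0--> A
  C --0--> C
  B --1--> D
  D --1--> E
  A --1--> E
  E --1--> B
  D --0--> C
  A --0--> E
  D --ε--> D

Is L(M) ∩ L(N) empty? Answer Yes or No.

The string 111 is accepted by both M and N.
Hence L(M) ∩ L(N) ≠ ∅.

No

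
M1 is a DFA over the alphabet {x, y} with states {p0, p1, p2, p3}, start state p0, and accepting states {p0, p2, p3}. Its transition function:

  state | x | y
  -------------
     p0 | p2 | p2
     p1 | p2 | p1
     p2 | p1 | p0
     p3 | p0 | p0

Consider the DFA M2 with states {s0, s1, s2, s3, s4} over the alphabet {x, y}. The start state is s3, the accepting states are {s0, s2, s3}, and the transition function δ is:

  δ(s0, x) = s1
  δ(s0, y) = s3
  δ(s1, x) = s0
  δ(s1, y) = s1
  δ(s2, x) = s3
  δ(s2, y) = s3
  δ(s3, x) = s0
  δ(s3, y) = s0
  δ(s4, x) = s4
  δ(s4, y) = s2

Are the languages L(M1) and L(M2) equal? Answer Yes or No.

Exploring the product automaton M1 × M2 from the start pair (p0, s3), following both machines on each input symbol, reaches 3 state pairs: (p0, s3), (p2, s0), (p1, s1).
M1 accepts in {p0, p2, p3} and M2 accepts in {s0, s2, s3}. In every reachable pair the two components are either both accepting — (p0, s3), (p2, s0) — or both non-accepting, so no string is accepted by exactly one of the machines: L(M1) \ L(M2) and L(M2) \ L(M1) are both empty.
Hence every string is accepted by M1 iff it is accepted by M2, and the two languages coincide.

Yes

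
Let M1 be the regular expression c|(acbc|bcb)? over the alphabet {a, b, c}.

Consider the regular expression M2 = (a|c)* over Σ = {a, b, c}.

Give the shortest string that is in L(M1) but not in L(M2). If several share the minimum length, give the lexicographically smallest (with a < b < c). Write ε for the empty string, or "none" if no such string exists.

bcb

The string bcb is accepted by M1 but not by M2.
No shorter string lies in the difference, and bcb is the lexicographically first length-3 string in L(M1) \ L(M2).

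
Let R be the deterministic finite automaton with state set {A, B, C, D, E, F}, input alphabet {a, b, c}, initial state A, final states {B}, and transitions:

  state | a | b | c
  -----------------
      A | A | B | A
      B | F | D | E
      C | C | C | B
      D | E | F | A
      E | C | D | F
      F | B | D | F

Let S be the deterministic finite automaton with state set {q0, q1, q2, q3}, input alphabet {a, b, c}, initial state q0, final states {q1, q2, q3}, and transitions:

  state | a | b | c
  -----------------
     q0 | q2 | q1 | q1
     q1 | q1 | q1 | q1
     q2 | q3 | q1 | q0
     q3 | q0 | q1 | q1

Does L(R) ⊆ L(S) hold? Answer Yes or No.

Exploring the product automaton R × S from the start pair (A, q0), following both machines on each input symbol, reaches 9 state pairs: (A, q0), (A, q2), (B, q1), (A, q1), (A, q3), (F, q1), (D, q1), (E, q1), (C, q1).
R accepts in {B} and S accepts in {q1, q2, q3}. The reachable pairs whose R-component is accepting are (B, q1); in each of them the S-component is accepting too, so the product for L(R) \ L(S) (R-component accepting, S-component rejecting) has no reachable accepting pair and the difference is empty.
Hence every string in L(R) is also in L(S).

Yes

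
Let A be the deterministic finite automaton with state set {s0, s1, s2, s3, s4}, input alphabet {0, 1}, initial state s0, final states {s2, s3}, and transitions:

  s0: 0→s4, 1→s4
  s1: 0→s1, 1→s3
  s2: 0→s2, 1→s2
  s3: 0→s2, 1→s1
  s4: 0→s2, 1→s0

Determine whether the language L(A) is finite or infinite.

State s0 is reachable from the start and can reach an accepting state, and it lies on the cycle s0 → s4 → s0.
Traversing that cycle any number of times yields accepted strings of unbounded length, so the language is infinite.

infinite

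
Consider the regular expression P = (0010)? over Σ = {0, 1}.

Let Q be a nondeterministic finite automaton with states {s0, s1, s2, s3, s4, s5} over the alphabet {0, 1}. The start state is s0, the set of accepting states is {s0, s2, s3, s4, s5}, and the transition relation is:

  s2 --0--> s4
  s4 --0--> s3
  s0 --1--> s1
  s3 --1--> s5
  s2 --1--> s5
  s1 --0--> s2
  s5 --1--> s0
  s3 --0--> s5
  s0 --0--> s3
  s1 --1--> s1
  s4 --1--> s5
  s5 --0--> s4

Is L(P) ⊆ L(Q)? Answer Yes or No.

Yes

Converting the expression P to a DFA (subset construction, then merging equivalent states) gives the minimal DFA with states {p0, p1, p2, p3, p4, p5}, start state p0, accepting states {p0, p5} and transitions p0: 0→p1, 1→p2; p1: 0→p3, 1→p2; p2: 0→p2, 1→p2; p3: 0→p2, 1→p4; p4: 0→p5, 1→p2; p5: 0→p2, 1→p2.
Exploring the product automaton P × Q from the start pair (p0, s0), following both machines on each input symbol, reaches 11 state pairs: (p0, s0), (p1, s3), (p2, s1), (p3, s5), (p2, s5), (p2, s2), (p2, s4), (p4, s0), (p2, s0), (p2, s3), (p5, s3).
P accepts in {p0, p5} and Q accepts in {s0, s2, s3, s4, s5}. The reachable pairs whose P-component is accepting are (p0, s0), (p5, s3); in each of them the Q-component is accepting too, so the product for L(P) \ L(Q) (P-component accepting, Q-component rejecting) has no reachable accepting pair and the difference is empty.
Hence every string in L(P) is also in L(Q).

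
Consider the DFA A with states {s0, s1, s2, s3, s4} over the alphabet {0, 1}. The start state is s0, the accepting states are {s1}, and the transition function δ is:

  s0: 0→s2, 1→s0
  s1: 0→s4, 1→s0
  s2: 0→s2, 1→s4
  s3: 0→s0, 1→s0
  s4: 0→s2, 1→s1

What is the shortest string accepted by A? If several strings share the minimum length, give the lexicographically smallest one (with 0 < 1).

011

A breadth-first search from s0 reaches an accepting state first via the path s0 → s2 → s4 → s1 on input 011.
No string of length < 3 is accepted (BFS exhausts all shorter strings without reaching an accepting state), and 011 is the lexicographically least accepting string of length 3.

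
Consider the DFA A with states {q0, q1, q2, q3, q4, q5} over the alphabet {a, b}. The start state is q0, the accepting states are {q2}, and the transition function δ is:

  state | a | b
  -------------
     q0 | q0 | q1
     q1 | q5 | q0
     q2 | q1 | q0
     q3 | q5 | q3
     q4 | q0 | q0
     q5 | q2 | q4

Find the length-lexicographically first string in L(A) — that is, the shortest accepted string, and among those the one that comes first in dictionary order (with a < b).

A breadth-first search from q0 reaches an accepting state first via the path q0 → q1 → q5 → q2 on input baa.
No string of length < 3 is accepted (BFS exhausts all shorter strings without reaching an accepting state), and baa is the lexicographically least accepting string of length 3.

baa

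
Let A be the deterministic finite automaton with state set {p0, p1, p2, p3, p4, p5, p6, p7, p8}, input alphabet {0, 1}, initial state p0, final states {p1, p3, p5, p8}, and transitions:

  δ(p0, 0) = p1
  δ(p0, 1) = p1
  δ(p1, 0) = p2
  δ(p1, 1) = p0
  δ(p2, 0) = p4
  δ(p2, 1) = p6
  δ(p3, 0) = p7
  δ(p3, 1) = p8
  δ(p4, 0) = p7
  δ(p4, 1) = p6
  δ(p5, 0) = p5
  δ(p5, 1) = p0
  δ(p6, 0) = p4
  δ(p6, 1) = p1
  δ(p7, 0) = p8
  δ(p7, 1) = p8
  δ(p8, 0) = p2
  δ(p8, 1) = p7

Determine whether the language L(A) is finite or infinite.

State p0 is reachable from the start and can reach an accepting state, and it lies on the cycle p0 → p1 → p0.
Traversing that cycle any number of times yields accepted strings of unbounded length, so the language is infinite.

infinite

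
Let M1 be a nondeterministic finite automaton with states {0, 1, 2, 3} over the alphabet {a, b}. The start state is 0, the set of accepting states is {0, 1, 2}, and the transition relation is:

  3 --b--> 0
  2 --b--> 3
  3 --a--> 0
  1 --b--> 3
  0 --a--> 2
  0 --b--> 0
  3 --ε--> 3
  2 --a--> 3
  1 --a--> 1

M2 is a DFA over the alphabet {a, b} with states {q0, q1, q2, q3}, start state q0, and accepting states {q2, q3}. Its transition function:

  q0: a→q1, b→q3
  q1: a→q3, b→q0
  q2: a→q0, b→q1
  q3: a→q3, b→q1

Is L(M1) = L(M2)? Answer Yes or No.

The empty string ε is accepted by M1 but rejected by M2.
So L(M1) ≠ L(M2).

No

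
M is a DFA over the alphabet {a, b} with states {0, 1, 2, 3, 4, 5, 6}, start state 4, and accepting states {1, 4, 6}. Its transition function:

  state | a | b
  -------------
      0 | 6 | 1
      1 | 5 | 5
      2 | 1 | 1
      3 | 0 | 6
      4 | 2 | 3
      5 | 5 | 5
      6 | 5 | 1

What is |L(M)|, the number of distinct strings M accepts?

The useful subgraph on states {0, 1, 2, 3, 4, 6} is acyclic, so L(M) is finite; the longest accepting path visits 5 useful states, giving maximum string length 4.
Counting accepting paths from 4 by length: 1 of length 0, 3 of length 2, 3 of length 3, 1 of length 4. Total 8.

8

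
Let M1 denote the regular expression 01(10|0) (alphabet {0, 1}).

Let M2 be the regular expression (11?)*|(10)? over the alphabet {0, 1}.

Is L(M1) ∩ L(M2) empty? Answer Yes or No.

Yes

Converting the expression M1 to a DFA (subset construction, then merging equivalent states) gives the minimal DFA with states {r0, r1, r2, r3, r4, r5}, start state r0, accepting states {r4} and transitions r0: 0→r1, 1→r2; r1: 0→r2, 1→r3; r2: 0→r2, 1→r2; r3: 0→r4, 1→r5; r4: 0→r2, 1→r2; r5: 0→r4, 1→r2.
Converting the expression M2 to a DFA (subset construction, then merging equivalent states) gives the minimal DFA with states {t0, t1, t2, t3, t4}, start state t0, accepting states {t0, t2, t3, t4} and transitions t0: 0→t1, 1→t2; t1: 0→t1, 1→t1; t2: 0→t3, 1→t4; t3: 0→t1, 1→t1; t4: 0→t1, 1→t4.
Exploring the product automaton M1 × M2 from the start pair (r0, t0), following both machines on each input symbol, reaches 9 state pairs: (r0, t0), (r1, t1), (r2, t2), (r2, t1), (r3, t1), (r2, t3), (r2, t4), (r4, t1), (r5, t1).
M1 accepts in {r4} and M2 accepts in {t0, t2, t3, t4}; no reachable pair has both components accepting, so no string drives both machines to acceptance simultaneously and L(M1) ∩ L(M2) = ∅.
So no string is accepted by both, and the intersection is empty.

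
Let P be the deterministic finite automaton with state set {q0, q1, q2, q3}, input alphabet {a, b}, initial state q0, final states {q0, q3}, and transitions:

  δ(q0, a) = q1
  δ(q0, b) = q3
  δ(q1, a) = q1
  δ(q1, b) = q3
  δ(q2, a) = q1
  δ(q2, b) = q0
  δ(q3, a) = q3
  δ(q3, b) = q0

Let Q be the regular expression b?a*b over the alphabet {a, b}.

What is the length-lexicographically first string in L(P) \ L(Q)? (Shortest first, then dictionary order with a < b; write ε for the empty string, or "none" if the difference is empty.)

The empty string ε is accepted by P but not by Q.
Since ε is the unique shortest string, it is the required witness.

ε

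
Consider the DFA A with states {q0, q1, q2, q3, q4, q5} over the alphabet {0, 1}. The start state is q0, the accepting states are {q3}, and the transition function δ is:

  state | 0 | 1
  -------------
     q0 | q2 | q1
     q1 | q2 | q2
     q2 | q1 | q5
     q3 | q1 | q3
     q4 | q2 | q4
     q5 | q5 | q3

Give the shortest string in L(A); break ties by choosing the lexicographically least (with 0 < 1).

011

A breadth-first search from q0 reaches an accepting state first via the path q0 → q2 → q5 → q3 on input 011.
No string of length < 3 is accepted (BFS exhausts all shorter strings without reaching an accepting state), and 011 is the lexicographically least accepting string of length 3.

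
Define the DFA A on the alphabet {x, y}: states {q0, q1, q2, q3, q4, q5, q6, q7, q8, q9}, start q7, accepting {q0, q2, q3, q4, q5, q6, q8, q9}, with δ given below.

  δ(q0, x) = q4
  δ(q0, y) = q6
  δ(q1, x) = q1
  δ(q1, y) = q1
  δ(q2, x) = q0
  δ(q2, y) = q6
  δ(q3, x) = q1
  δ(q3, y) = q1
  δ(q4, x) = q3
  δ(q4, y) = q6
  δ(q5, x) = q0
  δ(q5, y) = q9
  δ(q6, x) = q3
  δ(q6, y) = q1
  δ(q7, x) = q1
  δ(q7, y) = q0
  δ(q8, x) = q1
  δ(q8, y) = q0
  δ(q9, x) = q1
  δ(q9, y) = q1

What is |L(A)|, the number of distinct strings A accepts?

The useful subgraph on states {q0, q3, q4, q6, q7} is acyclic, so L(A) is finite; the longest accepting path visits 5 useful states, giving maximum string length 4.
Counting accepting paths from q7 by length: 1 of length 1, 2 of length 2, 3 of length 3, 1 of length 4. Total 7.

7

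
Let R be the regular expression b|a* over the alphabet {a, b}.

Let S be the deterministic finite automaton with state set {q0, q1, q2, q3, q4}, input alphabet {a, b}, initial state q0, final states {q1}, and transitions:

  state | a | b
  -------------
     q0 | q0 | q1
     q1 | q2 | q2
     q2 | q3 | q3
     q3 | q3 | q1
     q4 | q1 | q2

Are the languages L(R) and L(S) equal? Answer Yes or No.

No

The empty string ε is accepted by R but rejected by S.
So L(R) ≠ L(S).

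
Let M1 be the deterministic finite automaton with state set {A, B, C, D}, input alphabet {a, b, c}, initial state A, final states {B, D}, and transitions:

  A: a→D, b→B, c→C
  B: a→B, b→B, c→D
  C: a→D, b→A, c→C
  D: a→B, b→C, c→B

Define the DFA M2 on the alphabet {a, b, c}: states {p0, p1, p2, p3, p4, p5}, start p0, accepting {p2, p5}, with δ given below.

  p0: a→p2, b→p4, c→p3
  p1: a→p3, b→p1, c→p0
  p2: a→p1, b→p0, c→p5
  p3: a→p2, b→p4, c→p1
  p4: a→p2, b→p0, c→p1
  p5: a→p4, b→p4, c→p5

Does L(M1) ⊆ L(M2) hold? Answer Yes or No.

The string b is in L(M1) but not in L(M2).
So L(M1) ⊄ L(M2).

No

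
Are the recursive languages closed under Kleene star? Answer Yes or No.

For an input w of length n, decide by dynamic programming over positions 0..n whether w factors into blocks from L, calling the decider for L on each of the O(n²) substrings; every call halts, so this decides L*.
So the recursive languages are closed under Kleene star.

Yes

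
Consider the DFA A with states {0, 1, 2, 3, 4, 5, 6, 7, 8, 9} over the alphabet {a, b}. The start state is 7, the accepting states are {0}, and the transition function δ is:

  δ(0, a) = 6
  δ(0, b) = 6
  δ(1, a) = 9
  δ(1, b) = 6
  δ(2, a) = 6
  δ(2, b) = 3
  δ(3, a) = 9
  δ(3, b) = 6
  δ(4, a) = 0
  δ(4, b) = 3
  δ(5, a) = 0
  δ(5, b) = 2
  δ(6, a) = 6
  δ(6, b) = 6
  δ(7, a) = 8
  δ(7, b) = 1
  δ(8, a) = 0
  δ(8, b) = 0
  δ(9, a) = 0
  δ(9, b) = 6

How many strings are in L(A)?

The useful subgraph on states {0, 1, 7, 8, 9} is acyclic, so L(A) is finite; the longest accepting path visits 4 useful states, giving maximum string length 3.
Counting accepting paths from 7 by length: 2 of length 2, 1 of length 3. Total 3.

3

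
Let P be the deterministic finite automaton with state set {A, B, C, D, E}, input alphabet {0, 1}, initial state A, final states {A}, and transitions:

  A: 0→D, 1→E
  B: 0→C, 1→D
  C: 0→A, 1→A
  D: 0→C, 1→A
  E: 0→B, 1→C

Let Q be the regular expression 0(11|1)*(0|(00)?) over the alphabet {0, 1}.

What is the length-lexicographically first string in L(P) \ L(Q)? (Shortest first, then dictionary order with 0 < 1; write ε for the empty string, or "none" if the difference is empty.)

ε

The empty string ε is accepted by P but not by Q.
Since ε is the unique shortest string, it is the required witness.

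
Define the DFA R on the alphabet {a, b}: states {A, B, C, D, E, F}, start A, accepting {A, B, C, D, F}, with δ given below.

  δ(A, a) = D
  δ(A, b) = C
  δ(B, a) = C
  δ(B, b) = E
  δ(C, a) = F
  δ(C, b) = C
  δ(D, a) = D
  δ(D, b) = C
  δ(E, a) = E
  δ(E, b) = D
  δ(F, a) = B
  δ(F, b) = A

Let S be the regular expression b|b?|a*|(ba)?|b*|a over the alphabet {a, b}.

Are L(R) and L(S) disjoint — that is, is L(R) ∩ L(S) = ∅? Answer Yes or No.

The empty string ε is accepted by both R and S.
Hence L(R) ∩ L(S) ≠ ∅.

No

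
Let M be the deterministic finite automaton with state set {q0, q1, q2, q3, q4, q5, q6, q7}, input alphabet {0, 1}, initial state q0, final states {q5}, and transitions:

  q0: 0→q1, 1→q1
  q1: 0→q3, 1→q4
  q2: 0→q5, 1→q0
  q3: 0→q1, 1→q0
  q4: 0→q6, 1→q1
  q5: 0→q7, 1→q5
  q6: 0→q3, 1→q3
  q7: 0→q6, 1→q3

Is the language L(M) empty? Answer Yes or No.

The states reachable from the start state are {q0, q1, q3, q4, q6}.
None of the accepting states {q5} is reachable, so no string is accepted and L(M) = ∅.

Yes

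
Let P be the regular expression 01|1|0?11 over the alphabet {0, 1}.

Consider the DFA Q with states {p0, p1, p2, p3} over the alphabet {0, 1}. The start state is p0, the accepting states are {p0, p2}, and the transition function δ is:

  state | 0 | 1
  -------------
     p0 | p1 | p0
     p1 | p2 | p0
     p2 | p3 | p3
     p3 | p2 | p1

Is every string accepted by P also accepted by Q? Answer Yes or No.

Yes

Converting the expression P to a DFA (subset construction, then merging equivalent states) gives the minimal DFA with states {r0, r1, r2, r3, r4}, start state r0, accepting states {r2, r4} and transitions r0: 0→r1, 1→r2; r1: 0→r3, 1→r2; r2: 0→r3, 1→r4; r3: 0→r3, 1→r3; r4: 0→r3, 1→r3.
Exploring the product automaton P × Q from the start pair (r0, p0), following both machines on each input symbol, reaches 8 state pairs: (r0, p0), (r1, p1), (r2, p0), (r3, p2), (r3, p1), (r4, p0), (r3, p3), (r3, p0).
P accepts in {r2, r4} and Q accepts in {p0, p2}. The reachable pairs whose P-component is accepting are (r2, p0), (r4, p0); in each of them the Q-component is accepting too, so the product for L(P) \ L(Q) (P-component accepting, Q-component rejecting) has no reachable accepting pair and the difference is empty.
Hence every string in L(P) is also in L(Q).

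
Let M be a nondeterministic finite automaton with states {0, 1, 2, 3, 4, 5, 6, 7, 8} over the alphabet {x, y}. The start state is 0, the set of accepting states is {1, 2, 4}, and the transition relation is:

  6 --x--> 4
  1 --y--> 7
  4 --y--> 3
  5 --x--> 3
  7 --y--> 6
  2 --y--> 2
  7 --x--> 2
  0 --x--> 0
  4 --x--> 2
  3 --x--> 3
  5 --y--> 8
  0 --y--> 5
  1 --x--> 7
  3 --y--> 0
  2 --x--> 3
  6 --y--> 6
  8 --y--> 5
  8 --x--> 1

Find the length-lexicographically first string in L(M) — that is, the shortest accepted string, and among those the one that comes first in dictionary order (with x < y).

yyx

A breadth-first search from 0 reaches an accepting state first via the path 0 → 5 → 8 → 1 on input yyx.
No string of length < 3 is accepted (BFS exhausts all shorter strings without reaching an accepting state), and yyx is the lexicographically least accepting string of length 3.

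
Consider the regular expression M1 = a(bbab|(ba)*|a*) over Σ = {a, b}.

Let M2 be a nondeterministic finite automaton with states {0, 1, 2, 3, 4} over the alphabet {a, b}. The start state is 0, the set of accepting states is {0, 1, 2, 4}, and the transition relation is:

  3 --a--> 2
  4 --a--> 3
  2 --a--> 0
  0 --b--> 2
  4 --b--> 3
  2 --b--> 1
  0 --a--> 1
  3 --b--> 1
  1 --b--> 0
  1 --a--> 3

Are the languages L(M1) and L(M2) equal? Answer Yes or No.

The string aa is accepted by M1 but rejected by M2.
So L(M1) ≠ L(M2).

No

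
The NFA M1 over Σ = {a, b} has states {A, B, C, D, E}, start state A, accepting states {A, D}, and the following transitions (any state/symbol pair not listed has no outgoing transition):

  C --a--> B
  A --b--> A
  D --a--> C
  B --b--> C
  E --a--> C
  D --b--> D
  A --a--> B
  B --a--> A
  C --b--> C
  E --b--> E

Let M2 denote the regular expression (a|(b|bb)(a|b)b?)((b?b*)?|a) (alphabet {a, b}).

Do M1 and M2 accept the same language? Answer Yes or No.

No

The empty string ε is accepted by M1 but rejected by M2.
So L(M1) ≠ L(M2).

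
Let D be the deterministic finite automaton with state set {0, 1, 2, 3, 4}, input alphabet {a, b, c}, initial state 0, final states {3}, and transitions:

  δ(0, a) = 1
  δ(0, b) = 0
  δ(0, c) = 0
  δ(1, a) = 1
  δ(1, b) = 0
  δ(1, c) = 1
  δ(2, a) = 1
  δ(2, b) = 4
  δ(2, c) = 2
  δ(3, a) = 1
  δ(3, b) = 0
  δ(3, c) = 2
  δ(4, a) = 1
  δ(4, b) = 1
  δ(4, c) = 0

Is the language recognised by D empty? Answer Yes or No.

Yes

The states reachable from the start state are {0, 1}.
None of the accepting states {3} is reachable, so no string is accepted and L(D) = ∅.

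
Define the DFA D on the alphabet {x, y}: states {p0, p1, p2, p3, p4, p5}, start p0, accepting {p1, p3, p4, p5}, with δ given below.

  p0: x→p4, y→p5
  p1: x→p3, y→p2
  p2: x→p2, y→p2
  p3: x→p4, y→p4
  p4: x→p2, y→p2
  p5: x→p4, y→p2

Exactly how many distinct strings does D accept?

3

The useful subgraph on states {p0, p4, p5} is acyclic, so L(D) is finite; the longest accepting path visits 3 useful states, giving maximum string length 2.
Counting accepting paths from p0 by length: 2 of length 1, 1 of length 2. Total 3.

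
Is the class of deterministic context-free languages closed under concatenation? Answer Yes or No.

Take L₁ = {ε, c} (finite, hence regular and DCFL) and L₂ = {c aⁿbⁿ : n≥0} ∪ {cc aⁿb²ⁿ : n≥0} (a DCFL: the number of leading c's tells the DPDA whether to pop one stack symbol per b or per two b's). Then L₁L₂ ∩ cca⁺b* = {cc aⁿbⁿ : n≥1} ∪ {cc aⁿb²ⁿ : n≥1}. If L₁L₂ were a DCFL, so would be this intersection with a regular set, and a DPDA for it started from its configuration after reading cc would accept {aⁿbⁿ : n≥1} ∪ {aⁿb²ⁿ : n≥1}, which no deterministic PDA accepts (a DPDA for it would have a single run on aⁿb²ⁿ, accepting after the prefix aⁿbⁿ and accepting again after n more b's; an ordinary PDA that simulates it on a's and b's and, at any moment when it is accepting, may switch to reading only a fresh letter d while feeding each d to the simulation as a b, would accept aⁱbʲdᵏ (k≥1) exactly when both aⁱbʲ and aⁱbʲ⁺ᵏ are in the language, i.e. its language intersected with the regular set a*b*d⁺ would be exactly {aⁿbⁿdⁿ : n≥1} — impossible, since context-free languages are closed under intersection with regular sets and {aⁿbⁿdⁿ} is not context-free). Hence L₁L₂ is not a DCFL.

No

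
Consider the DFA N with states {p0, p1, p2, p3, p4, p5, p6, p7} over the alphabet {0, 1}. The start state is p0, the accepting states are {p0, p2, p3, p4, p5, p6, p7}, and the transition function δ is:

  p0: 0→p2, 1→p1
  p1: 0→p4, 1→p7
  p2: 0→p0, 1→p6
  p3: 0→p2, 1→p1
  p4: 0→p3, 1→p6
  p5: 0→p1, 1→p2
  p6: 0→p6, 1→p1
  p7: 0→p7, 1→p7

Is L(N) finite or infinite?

State p1 is reachable from the start and can reach an accepting state, and it lies on the cycle p1 → p4 → p3 → p1.
Traversing that cycle any number of times yields accepted strings of unbounded length, so the language is infinite.

infinite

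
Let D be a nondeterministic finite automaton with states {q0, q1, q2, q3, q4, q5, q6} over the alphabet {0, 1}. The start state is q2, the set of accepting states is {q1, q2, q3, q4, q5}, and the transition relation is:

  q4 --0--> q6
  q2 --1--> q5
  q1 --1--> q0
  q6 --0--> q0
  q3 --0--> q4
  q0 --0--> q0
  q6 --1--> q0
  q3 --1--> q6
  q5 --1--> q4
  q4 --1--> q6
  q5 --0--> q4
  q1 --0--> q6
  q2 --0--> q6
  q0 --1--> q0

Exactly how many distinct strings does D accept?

4

The useful subgraph on states {q2, q4, q5} is acyclic, so L(D) is finite; the longest accepting path visits 3 useful states, giving maximum string length 2.
Counting accepting paths from q2 by length: 1 of length 0, 1 of length 1, 2 of length 2. Total 4.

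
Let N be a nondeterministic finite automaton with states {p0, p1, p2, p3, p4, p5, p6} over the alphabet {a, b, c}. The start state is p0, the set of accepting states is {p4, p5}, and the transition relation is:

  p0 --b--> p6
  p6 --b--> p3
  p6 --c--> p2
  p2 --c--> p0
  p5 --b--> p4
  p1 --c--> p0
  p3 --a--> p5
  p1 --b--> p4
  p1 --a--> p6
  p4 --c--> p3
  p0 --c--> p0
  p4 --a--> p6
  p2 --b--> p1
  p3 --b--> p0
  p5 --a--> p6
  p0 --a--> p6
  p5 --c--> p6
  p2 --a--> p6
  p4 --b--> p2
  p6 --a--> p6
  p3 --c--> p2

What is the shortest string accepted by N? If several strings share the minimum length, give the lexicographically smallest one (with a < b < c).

A breadth-first search from p0 reaches an accepting state first via the path p0 → p6 → p3 → p5 on input aba.
No string of length < 3 is accepted (BFS exhausts all shorter strings without reaching an accepting state), and aba is the lexicographically least accepting string of length 3.

aba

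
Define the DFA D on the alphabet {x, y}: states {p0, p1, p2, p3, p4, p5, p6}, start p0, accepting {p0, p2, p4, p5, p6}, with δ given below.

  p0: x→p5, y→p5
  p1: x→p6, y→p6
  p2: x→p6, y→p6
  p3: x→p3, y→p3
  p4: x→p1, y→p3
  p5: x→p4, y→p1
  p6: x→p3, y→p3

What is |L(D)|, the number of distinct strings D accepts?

The useful subgraph on states {p0, p1, p4, p5, p6} is acyclic, so L(D) is finite; the longest accepting path visits 5 useful states, giving maximum string length 4.
Counting accepting paths from p0 by length: 1 of length 0, 2 of length 1, 2 of length 2, 4 of length 3, 4 of length 4. Total 13.

13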